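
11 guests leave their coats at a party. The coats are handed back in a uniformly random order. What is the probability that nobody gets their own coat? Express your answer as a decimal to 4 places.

This is the derangement probability: permutations of 11 with no fixed point.
D(11) = 11! · (1 − 1/1! + 1/2! − ··· + (−1)^11/11!) = 14684570.
P = 14684570/39916800 = 1468457/3991680 ≈ 0.3679.

0.3679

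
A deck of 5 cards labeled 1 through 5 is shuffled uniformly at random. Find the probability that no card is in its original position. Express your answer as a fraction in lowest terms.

11/30

This is the derangement probability: permutations of 5 with no fixed point.
D(5) = 5! · (1 − 1/1! + 1/2! − ··· + (−1)^5/5!) = 44.
P = 44/120 = 11/30.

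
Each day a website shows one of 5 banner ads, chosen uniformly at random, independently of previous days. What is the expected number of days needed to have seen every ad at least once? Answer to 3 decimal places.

11.417

After i distinct types are collected, each trial gives a new one with probability (5−i)/5, so the expected wait for the next new type is 5/(5−i).
E = 5/5 + 5/4 + 5/3 + 5/2 + 5/1 = 137/12 ≈ 11.417.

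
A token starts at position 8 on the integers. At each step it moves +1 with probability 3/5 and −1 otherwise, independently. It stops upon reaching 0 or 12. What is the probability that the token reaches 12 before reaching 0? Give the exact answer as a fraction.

Let r = q/p = (2/5)/(3/5) = 2/3. The recurrence P(i) = p·P(i+1) + q·P(i−1) with P(0)=0, P(12)=1 gives P(i) = (1 − r^i)/(1 − r^12).
P(8) = (1 − (2/3)^8) / (1 − (2/3)^12) = 7857/8113.

7857/8113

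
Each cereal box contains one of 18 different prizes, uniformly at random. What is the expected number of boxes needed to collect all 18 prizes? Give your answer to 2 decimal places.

62.91

After i distinct types are collected, each trial gives a new one with probability (18−i)/18, so the expected wait for the next new type is 18/(18−i).
E = 18/18 + 18/17 + 18/16 + 18/15 + 18/14 + 18/13 + 18/12 + 18/11 + 18/10 + 18/9 + 18/8 + 18/7 + 18/6 + 18/5 + 18/4 + 18/3 + 18/2 + 18/1 = 42822903/680680 ≈ 62.91.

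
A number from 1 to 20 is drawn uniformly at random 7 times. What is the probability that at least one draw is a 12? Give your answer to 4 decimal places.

0.3017

P(no draw is a 12) = (19/20)^7 ≈ 0.6983.
P(at least one) = 1 − 0.6983 = 0.3017.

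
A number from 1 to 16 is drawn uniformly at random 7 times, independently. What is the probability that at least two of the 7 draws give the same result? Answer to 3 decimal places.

0.785

P(all 7 different) = 16/16 · 15/16 · ··· · 10/16 ≈ 0.215.
P(at least two equal) = 1 − 0.215 = 0.785.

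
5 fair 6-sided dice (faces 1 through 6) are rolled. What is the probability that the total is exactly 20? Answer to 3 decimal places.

There are 6^5 = 7776 equally likely outcomes.
The number of ordered 5-tuples from {1,…,6} summing to 20 is 651.
P(sum = 20) = 651/7776 = 217/2592 ≈ 0.084.

0.084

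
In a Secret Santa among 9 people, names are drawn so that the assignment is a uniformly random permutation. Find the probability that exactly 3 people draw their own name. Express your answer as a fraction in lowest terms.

Choose which 3 of the 9 are fixed: C(9,3) = 84 ways.
The remaining 6 must have no fixed point: D(6) = 265.
P = 84·265/362880 = 53/864.

53/864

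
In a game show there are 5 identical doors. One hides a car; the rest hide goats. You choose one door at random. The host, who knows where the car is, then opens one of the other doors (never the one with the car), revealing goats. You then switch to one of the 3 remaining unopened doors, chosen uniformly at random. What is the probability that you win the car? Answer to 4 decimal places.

Your original door holds the car with probability 1/5, so the other 4 collectively hold it with probability 4/5.
The host can always find an empty door to open, so this doesn't change that 4/5; it is now spread over the 3 remaining unopened doors.
P(win by switching) = (4/5) · (1/3) = 4/15 ≈ 0.2667.

0.2667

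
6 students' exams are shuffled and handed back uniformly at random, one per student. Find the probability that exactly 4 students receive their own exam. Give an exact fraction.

1/48

Choose which 4 of the 6 are fixed: C(6,4) = 15 ways.
The remaining 2 must have no fixed point: D(2) = 1.
P = 15·1/720 = 1/48.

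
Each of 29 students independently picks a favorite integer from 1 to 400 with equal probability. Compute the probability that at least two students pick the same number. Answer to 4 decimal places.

It's easier to compute the probability that all 29 are distinct.
P(all distinct) = 400/400 · 399/400 · ··· · 372/400 ≈ 0.3535.
So the probability of at least one match is 1 − 0.3535 = 0.6465.

0.6465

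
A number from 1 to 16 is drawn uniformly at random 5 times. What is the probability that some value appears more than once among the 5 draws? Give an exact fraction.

4097/8192

P(all 5 different) = 16/16 · 15/16 · ··· · 12/16 = 4095/8192.
P(at least two equal) = 1 − 4095/8192 = 4097/8192.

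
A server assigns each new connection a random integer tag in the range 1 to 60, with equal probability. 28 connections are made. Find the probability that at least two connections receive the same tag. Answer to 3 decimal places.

0.999

It's easier to compute the probability that all 28 are distinct.
P(all distinct) = 60/60 · 59/60 · ··· · 33/60 ≈ 0.001.
So the probability of at least one match is 1 − 0.001 = 0.999.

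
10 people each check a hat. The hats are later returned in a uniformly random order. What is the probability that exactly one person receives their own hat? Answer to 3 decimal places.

0.368

Choose which one is fixed: C(10,1) = 10 ways.
The remaining 9 must have no fixed point: D(9) = 133496.
P = 10·133496/3628800 = 16687/45360 ≈ 0.368.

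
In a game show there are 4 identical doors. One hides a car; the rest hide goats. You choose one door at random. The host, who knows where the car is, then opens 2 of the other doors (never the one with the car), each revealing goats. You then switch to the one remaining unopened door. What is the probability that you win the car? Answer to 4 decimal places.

0.7500

Your original door holds the car with probability 1/4, so the other 3 collectively hold it with probability 3/4.
The host can always find 2 empty doors to open, so the reveals don't change that 3/4; it is now spread over the 1 remaining unopened door.
P(win by switching) = (3/4) · (1/1) = 3/4 ≈ 0.7500.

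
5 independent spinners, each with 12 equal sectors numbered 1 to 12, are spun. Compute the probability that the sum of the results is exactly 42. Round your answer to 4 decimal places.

There are 12^5 = 248832 equally likely outcomes.
The number of ordered 5-tuples from {1,…,12} summing to 42 is 6265.
P(sum = 42) = 6265/248832 ≈ 0.0252.

0.0252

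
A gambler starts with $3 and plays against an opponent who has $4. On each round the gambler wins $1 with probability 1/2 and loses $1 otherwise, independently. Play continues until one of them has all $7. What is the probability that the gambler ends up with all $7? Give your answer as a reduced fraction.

With a fair step, P(i) = ½P(i−1) + ½P(i+1) with P(0)=0, P(7)=1 has the linear solution P(i) = i/7.
P(3) = 3/7.

3/7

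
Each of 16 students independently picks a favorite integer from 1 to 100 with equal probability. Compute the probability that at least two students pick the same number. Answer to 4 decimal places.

It's easier to compute the probability that all 16 are distinct.
P(all distinct) = 100/100 · 99/100 · ··· · 85/100 ≈ 0.2816.
So the probability of at least one match is 1 − 0.2816 = 0.7184.

0.7184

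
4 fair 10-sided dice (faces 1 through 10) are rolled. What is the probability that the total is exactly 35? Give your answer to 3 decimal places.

There are 10^4 = 10000 equally likely outcomes.
The number of ordered 4-tuples from {1,…,10} summing to 35 is 56.
P(sum = 35) = 56/10000 = 7/1250 ≈ 0.006.

0.006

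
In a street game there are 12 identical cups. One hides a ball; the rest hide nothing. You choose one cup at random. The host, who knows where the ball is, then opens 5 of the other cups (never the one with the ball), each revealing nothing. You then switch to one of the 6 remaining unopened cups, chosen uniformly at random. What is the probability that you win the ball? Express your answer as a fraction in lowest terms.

Your original cup holds the ball with probability 1/12, so the other 11 collectively hold it with probability 11/12.
The host can always find 5 empty cups to open, so the reveals don't change that 11/12; it is now spread over the 6 remaining unopened cups.
P(win by switching) = (11/12) · (1/6) = 11/72.

11/72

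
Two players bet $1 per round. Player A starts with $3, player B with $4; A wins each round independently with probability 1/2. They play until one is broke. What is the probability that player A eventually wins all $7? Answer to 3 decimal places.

0.429

With a fair step, P(i) = ½P(i−1) + ½P(i+1) with P(0)=0, P(7)=1 has the linear solution P(i) = i/7.
P(3) = 3/7 ≈ 0.429.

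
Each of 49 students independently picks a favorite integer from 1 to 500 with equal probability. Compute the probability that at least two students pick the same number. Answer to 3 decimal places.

It's easier to compute the probability that all 49 are distinct.
P(all distinct) = 500/500 · 499/500 · ··· · 452/500 ≈ 0.088.
So the probability of at least one match is 1 − 0.088 = 0.912.

0.912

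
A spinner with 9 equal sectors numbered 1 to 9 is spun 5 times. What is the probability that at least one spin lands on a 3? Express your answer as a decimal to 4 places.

0.4451

P(no spin lands on a 3) = (8/9)^5 ≈ 0.5549.
P(at least one) = 1 − 0.5549 = 0.4451.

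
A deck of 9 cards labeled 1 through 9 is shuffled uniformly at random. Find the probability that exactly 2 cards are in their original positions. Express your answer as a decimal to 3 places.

Choose which 2 of the 9 are fixed: C(9,2) = 36 ways.
The remaining 7 must have no fixed point: D(7) = 1854.
P = 36·1854/362880 = 103/560 ≈ 0.184.

0.184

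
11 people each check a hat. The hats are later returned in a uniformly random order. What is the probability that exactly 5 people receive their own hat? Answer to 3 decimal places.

Choose which 5 of the 11 are fixed: C(11,5) = 462 ways.
The remaining 6 must have no fixed point: D(6) = 265.
P = 462·265/39916800 = 53/17280 ≈ 0.003.

0.003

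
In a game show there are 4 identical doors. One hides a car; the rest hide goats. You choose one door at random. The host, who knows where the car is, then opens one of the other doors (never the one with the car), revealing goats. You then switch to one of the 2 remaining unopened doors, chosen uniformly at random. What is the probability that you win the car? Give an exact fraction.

3/8

Your original door holds the car with probability 1/4, so the other 3 collectively hold it with probability 3/4.
The host can always find an empty door to open, so this doesn't change that 3/4; it is now spread over the 2 remaining unopened doors.
P(win by switching) = (3/4) · (1/2) = 3/8.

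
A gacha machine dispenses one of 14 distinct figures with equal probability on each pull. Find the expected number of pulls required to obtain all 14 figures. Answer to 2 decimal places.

45.52

After i distinct types are collected, each trial gives a new one with probability (14−i)/14, so the expected wait for the next new type is 14/(14−i).
E = 14/14 + 14/13 + 14/12 + 14/11 + 14/10 + 14/9 + 14/8 + 14/7 + 14/6 + 14/5 + 14/4 + 14/3 + 14/2 + 14/1 = 1171733/25740 ≈ 45.52.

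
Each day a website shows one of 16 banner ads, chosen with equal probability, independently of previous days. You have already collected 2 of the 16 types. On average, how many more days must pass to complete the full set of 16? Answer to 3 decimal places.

Starting from 2 distinct types, each trial gives a new one with probability (16−i)/16 when i types are held, so the wait for the next new type is 16/(16−i).
E = 16/14 + 16/13 + 16/12 + 16/11 + 16/10 + 16/9 + 16/8 + 16/7 + 16/6 + 16/5 + 16/4 + 16/3 + 16/2 + 16/1 = 2343466/45045 ≈ 52.025.

52.025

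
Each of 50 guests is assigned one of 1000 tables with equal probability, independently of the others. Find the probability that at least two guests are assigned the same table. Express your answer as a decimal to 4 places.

It's easier to compute the probability that all 50 are distinct.
P(all distinct) = 1000/1000 · 999/1000 · ··· · 951/1000 ≈ 0.2877.
So the probability of at least one match is 1 − 0.2877 = 0.7123.

0.7123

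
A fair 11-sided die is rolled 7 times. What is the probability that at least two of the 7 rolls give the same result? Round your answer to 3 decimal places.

0.915

P(all 7 different) = 11/11 · 10/11 · ··· · 5/11 ≈ 0.085.
P(at least two equal) = 1 − 0.085 = 0.915.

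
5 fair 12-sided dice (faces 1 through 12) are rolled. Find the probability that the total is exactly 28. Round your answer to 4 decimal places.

There are 12^5 = 248832 equally likely outcomes.
The number of ordered 5-tuples from {1,…,12} summing to 28 is 10725.
P(sum = 28) = 10725/248832 = 3575/82944 ≈ 0.0431.

0.0431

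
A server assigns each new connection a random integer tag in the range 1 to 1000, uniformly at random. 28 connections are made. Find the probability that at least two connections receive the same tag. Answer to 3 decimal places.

0.317

It's easier to compute the probability that all 28 are distinct.
P(all distinct) = 1000/1000 · 999/1000 · ··· · 973/1000 ≈ 0.683.
So the probability of at least one match is 1 − 0.683 = 0.317.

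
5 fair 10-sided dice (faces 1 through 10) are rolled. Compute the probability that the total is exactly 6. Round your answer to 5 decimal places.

0.00005

There are 10^5 = 100000 equally likely outcomes.
The number of ordered 5-tuples from {1,…,10} summing to 6 is 5.
P(sum = 6) = 5/100000 = 1/20000 ≈ 0.00005.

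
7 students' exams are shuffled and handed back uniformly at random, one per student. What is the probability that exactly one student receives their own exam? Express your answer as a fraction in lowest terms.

53/144

Choose which one is fixed: C(7,1) = 7 ways.
The remaining 6 must have no fixed point: D(6) = 265.
P = 7·265/5040 = 53/144.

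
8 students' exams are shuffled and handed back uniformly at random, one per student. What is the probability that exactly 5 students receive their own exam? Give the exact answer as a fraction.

Choose which 5 of the 8 are fixed: C(8,5) = 56 ways.
The remaining 3 must have no fixed point: D(3) = 2.
P = 56·2/40320 = 1/360.

1/360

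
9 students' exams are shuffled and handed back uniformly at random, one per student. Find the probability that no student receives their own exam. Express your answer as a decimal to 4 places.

This is the derangement probability: permutations of 9 with no fixed point.
D(9) = 9! · (1 − 1/1! + 1/2! − ··· + (−1)^9/9!) = 133496.
P = 133496/362880 = 16687/45360 ≈ 0.3679.

0.3679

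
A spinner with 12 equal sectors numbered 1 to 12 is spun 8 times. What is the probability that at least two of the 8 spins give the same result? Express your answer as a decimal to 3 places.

P(all 8 different) = 12/12 · 11/12 · ··· · 5/12 ≈ 0.046.
P(at least two equal) = 1 − 0.046 = 0.954.

0.954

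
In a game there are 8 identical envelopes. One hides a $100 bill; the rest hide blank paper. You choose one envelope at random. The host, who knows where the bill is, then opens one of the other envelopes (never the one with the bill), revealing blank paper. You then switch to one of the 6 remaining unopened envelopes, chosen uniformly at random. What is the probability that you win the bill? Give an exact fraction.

7/48

Your original envelope holds the bill with probability 1/8, so the other 7 collectively hold it with probability 7/8.
The host can always find an empty envelope to open, so this doesn't change that 7/8; it is now spread over the 6 remaining unopened envelopes.
P(win by switching) = (7/8) · (1/6) = 7/48.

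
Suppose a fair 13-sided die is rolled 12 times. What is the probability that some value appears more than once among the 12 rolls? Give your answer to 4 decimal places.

P(all 12 different) = 13/13 · 12/13 · ··· · 2/13 ≈ 0.0003.
P(at least two equal) = 1 − 0.0003 = 0.9997.

0.9997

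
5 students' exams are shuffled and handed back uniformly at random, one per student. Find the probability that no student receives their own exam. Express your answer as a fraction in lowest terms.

11/30

This is the derangement probability: permutations of 5 with no fixed point.
D(5) = 5! · (1 − 1/1! + 1/2! − ··· + (−1)^5/5!) = 44.
P = 44/120 = 11/30.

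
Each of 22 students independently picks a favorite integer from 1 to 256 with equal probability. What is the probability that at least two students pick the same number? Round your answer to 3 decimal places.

0.605

It's easier to compute the probability that all 22 are distinct.
P(all distinct) = 256/256 · 255/256 · ··· · 235/256 ≈ 0.395.
So the probability of at least one match is 1 − 0.395 = 0.605.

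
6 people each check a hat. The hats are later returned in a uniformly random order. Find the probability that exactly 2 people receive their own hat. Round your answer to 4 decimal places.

Choose which 2 of the 6 are fixed: C(6,2) = 15 ways.
The remaining 4 must have no fixed point: D(4) = 9.
P = 15·9/720 = 3/16 ≈ 0.1875.

0.1875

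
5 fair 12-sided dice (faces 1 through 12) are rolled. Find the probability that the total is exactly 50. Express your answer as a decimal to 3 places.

0.004

There are 12^5 = 248832 equally likely outcomes.
The number of ordered 5-tuples from {1,…,12} summing to 50 is 1001.
P(sum = 50) = 1001/248832 ≈ 0.004.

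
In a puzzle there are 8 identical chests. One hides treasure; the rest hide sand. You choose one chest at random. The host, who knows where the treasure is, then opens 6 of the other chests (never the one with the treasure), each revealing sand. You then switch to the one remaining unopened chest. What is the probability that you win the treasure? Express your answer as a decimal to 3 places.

Your original chest holds the treasure with probability 1/8, so the other 7 collectively hold it with probability 7/8.
The host can always find 6 empty chests to open, so the reveals don't change that 7/8; it is now spread over the 1 remaining unopened chest.
P(win by switching) = (7/8) · (1/1) = 7/8 ≈ 0.875.

0.875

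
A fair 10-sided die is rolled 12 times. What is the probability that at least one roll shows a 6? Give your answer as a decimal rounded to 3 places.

0.718

P(no roll shows a 6) = (9/10)^12 ≈ 0.282.
P(at least one) = 1 − 0.282 = 0.718.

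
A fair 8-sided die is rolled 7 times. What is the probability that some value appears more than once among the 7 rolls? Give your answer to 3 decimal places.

P(all 7 different) = 8/8 · 7/8 · ··· · 2/8 ≈ 0.019.
P(at least two equal) = 1 − 0.019 = 0.981.

0.981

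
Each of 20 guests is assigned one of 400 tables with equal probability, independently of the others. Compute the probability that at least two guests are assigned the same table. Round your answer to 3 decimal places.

0.383

It's easier to compute the probability that all 20 are distinct.
P(all distinct) = 400/400 · 399/400 · ··· · 381/400 ≈ 0.617.
So the probability of at least one match is 1 − 0.617 = 0.383.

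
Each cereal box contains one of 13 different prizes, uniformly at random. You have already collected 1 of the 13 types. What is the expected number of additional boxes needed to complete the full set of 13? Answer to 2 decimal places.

40.34

Starting from 1 distinct type, each trial gives a new one with probability (13−i)/13 when i types are held, so the wait for the next new type is 13/(13−i).
E = 13/12 + 13/11 + 13/10 + 13/9 + 13/8 + 13/7 + 13/6 + 13/5 + 13/4 + 13/3 + 13/2 + 13/1 = 1118273/27720 ≈ 40.34.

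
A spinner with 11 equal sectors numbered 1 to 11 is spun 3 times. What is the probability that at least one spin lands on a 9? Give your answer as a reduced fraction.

P(no spin lands on a 9) = (10/11)^3 = 1000/1331.
P(at least one) = 1 − 1000/1331 = 331/1331.

331/1331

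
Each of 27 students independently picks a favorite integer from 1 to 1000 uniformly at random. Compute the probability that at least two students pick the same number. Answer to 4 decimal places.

0.2982

It's easier to compute the probability that all 27 are distinct.
P(all distinct) = 1000/1000 · 999/1000 · ··· · 974/1000 ≈ 0.7018.
So the probability of at least one match is 1 − 0.7018 = 0.2982.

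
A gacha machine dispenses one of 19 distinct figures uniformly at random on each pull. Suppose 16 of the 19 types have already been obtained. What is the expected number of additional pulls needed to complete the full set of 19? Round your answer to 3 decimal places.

Starting from 16 distinct types, each trial gives a new one with probability (19−i)/19 when i types are held, so the wait for the next new type is 19/(19−i).
E = 19/3 + 19/2 + 19/1 = 209/6 ≈ 34.833.

34.833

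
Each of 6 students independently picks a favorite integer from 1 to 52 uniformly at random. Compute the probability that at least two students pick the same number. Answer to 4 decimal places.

It's easier to compute the probability that all 6 are distinct.
P(all distinct) = 52/52 · 51/52 · ··· · 47/52 ≈ 0.7414.
So the probability of at least one match is 1 − 0.7414 = 0.2586.

0.2586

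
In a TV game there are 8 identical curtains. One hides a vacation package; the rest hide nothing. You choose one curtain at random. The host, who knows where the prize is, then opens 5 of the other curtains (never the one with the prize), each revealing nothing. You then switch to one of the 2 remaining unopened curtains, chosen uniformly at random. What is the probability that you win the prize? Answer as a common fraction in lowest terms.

Your original curtain holds the prize with probability 1/8, so the other 7 collectively hold it with probability 7/8.
The host can always find 5 empty curtains to open, so the reveals don't change that 7/8; it is now spread over the 2 remaining unopened curtains.
P(win by switching) = (7/8) · (1/2) = 7/16.

7/16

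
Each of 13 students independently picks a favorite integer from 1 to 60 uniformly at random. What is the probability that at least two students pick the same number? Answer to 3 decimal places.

It's easier to compute the probability that all 13 are distinct.
P(all distinct) = 60/60 · 59/60 · ··· · 48/60 ≈ 0.246.
So the probability of at least one match is 1 − 0.246 = 0.754.

0.754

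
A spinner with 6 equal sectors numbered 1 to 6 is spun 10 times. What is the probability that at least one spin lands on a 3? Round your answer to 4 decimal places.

P(no spin lands on a 3) = (5/6)^10 ≈ 0.1615.
P(at least one) = 1 − 0.1615 = 0.8385.

0.8385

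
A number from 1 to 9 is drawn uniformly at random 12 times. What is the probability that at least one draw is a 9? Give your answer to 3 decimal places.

0.757

P(no draw is a 9) = (8/9)^12 ≈ 0.243.
P(at least one) = 1 − 0.243 = 0.757.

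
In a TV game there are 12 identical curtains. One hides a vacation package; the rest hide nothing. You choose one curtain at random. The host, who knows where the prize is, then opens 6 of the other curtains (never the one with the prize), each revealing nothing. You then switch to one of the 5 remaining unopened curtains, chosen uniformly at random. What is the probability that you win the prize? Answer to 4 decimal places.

0.1833

Your original curtain holds the prize with probability 1/12, so the other 11 collectively hold it with probability 11/12.
The host can always find 6 empty curtains to open, so the reveals don't change that 11/12; it is now spread over the 5 remaining unopened curtains.
P(win by switching) = (11/12) · (1/5) = 11/60 ≈ 0.1833.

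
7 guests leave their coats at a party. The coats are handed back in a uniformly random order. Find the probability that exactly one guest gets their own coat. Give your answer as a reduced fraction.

Choose which one is fixed: C(7,1) = 7 ways.
The remaining 6 must have no fixed point: D(6) = 265.
P = 7·265/5040 = 53/144.

53/144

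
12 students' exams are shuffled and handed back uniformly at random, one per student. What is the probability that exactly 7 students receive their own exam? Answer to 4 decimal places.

0.0001

Choose which 7 of the 12 are fixed: C(12,7) = 792 ways.
The remaining 5 must have no fixed point: D(5) = 44.
P = 792·44/479001600 = 11/151200 ≈ 0.0001.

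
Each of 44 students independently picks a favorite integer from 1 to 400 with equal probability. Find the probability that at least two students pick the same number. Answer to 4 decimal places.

It's easier to compute the probability that all 44 are distinct.
P(all distinct) = 400/400 · 399/400 · ··· · 357/400 ≈ 0.0858.
So the probability of at least one match is 1 − 0.0858 = 0.9142.

0.9142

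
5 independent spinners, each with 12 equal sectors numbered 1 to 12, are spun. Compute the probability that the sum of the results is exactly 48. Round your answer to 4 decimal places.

0.0073

There are 12^5 = 248832 equally likely outcomes.
The number of ordered 5-tuples from {1,…,12} summing to 48 is 1815.
P(sum = 48) = 1815/248832 = 605/82944 ≈ 0.0073.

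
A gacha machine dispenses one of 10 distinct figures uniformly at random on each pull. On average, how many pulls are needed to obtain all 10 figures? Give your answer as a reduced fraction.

7381/252

After i distinct types are collected, each trial gives a new one with probability (10−i)/10, so the expected wait for the next new type is 10/(10−i).
E = 10/10 + 10/9 + 10/8 + 10/7 + 10/6 + 10/5 + 10/4 + 10/3 + 10/2 + 10/1 = 7381/252.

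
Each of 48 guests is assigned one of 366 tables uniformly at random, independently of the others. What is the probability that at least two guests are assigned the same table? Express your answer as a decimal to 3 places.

It's easier to compute the probability that all 48 are distinct.
P(all distinct) = 366/366 · 365/366 · ··· · 319/366 ≈ 0.040.
So the probability of at least one match is 1 − 0.040 = 0.960.

0.960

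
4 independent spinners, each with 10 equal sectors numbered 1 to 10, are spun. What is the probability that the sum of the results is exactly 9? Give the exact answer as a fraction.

There are 10^4 = 10000 equally likely outcomes.
The number of ordered 4-tuples from {1,…,10} summing to 9 is 56.
P(sum = 9) = 56/10000 = 7/1250.

7/1250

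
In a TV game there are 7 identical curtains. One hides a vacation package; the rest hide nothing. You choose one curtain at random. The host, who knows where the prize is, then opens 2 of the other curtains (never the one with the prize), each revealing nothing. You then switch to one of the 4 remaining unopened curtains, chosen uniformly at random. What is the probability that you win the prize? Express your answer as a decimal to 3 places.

0.214

Your original curtain holds the prize with probability 1/7, so the other 6 collectively hold it with probability 6/7.
The host can always find 2 empty curtains to open, so the reveals don't change that 6/7; it is now spread over the 4 remaining unopened curtains.
P(win by switching) = (6/7) · (1/4) = 3/14 ≈ 0.214.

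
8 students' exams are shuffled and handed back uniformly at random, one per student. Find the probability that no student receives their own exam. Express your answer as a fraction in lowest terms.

2119/5760

This is the derangement probability: permutations of 8 with no fixed point.
D(8) = 8! · (1 − 1/1! + 1/2! − ··· + (−1)^8/8!) = 14833.
P = 14833/40320 = 2119/5760.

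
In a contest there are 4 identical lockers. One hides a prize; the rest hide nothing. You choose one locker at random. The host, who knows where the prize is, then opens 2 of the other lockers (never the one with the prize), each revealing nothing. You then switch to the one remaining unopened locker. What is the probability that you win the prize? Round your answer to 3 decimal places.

0.750

Your original locker holds the prize with probability 1/4, so the other 3 collectively hold it with probability 3/4.
The host can always find 2 empty lockers to open, so the reveals don't change that 3/4; it is now spread over the 1 remaining unopened locker.
P(win by switching) = (3/4) · (1/1) = 3/4 ≈ 0.750.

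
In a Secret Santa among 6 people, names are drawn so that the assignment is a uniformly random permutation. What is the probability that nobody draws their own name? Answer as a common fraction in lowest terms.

This is the derangement probability: permutations of 6 with no fixed point.
D(6) = 6! · (1 − 1/1! + 1/2! − ··· + (−1)^6/6!) = 265.
P = 265/720 = 53/144.

53/144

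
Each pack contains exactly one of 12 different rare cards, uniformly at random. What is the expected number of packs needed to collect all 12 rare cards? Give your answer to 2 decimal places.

After i distinct types are collected, each trial gives a new one with probability (12−i)/12, so the expected wait for the next new type is 12/(12−i).
E = 12/12 + 12/11 + 12/10 + 12/9 + 12/8 + 12/7 + 12/6 + 12/5 + 12/4 + 12/3 + 12/2 + 12/1 = 86021/2310 ≈ 37.24.

37.24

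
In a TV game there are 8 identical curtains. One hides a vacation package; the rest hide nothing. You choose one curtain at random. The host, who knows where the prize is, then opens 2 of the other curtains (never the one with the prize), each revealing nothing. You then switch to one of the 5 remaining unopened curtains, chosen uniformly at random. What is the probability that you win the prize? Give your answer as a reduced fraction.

7/40

Your original curtain holds the prize with probability 1/8, so the other 7 collectively hold it with probability 7/8.
The host can always find 2 empty curtains to open, so the reveals don't change that 7/8; it is now spread over the 5 remaining unopened curtains.
P(win by switching) = (7/8) · (1/5) = 7/40.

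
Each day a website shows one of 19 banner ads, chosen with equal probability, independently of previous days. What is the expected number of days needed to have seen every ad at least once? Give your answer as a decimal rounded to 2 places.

After i distinct types are collected, each trial gives a new one with probability (19−i)/19, so the expected wait for the next new type is 19/(19−i).
E = 19/19 + 19/18 + 19/17 + 19/16 + 19/15 + 19/14 + 19/13 + 19/12 + 19/11 + 19/10 + 19/9 + 19/8 + 19/7 + 19/6 + 19/5 + 19/4 + 19/3 + 19/2 + 19/1 = 275295799/4084080 ≈ 67.41.

67.41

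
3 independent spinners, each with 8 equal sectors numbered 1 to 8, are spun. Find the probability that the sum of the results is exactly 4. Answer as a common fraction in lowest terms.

There are 8^3 = 512 equally likely outcomes.
The number of ordered 3-tuples from {1,…,8} summing to 4 is 3.
P(sum = 4) = 3/512.

3/512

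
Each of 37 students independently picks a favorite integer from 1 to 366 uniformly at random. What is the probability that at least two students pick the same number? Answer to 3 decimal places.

0.848

It's easier to compute the probability that all 37 are distinct.
P(all distinct) = 366/366 · 365/366 · ··· · 330/366 ≈ 0.152.
So the probability of at least one match is 1 − 0.152 = 0.848.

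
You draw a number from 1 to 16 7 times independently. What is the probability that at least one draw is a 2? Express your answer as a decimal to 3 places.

0.363

P(no draw is a 2) = (15/16)^7 ≈ 0.637.
P(at least one) = 1 − 0.637 = 0.363.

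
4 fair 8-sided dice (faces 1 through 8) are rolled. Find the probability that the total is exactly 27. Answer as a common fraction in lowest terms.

7/512

There are 8^4 = 4096 equally likely outcomes.
The number of ordered 4-tuples from {1,…,8} summing to 27 is 56.
P(sum = 27) = 56/4096 = 7/512.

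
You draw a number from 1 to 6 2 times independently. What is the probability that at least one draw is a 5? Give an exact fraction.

11/36

P(no draw is a 5) = (5/6)^2 = 25/36.
P(at least one) = 1 − 25/36 = 11/36.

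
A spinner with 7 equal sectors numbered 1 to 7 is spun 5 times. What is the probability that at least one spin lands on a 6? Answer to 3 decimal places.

0.537

P(no spin lands on a 6) = (6/7)^5 ≈ 0.463.
P(at least one) = 1 − 0.463 = 0.537.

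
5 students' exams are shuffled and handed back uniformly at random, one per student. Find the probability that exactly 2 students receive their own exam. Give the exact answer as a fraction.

1/6

Choose which 2 of the 5 are fixed: C(5,2) = 10 ways.
The remaining 3 must have no fixed point: D(3) = 2.
P = 10·2/120 = 1/6.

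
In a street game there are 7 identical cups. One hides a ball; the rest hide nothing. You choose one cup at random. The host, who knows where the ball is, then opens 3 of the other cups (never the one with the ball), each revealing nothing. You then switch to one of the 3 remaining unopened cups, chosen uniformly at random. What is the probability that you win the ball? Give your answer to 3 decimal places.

Your original cup holds the ball with probability 1/7, so the other 6 collectively hold it with probability 6/7.
The host can always find 3 empty cups to open, so the reveals don't change that 6/7; it is now spread over the 3 remaining unopened cups.
P(win by switching) = (6/7) · (1/3) = 2/7 ≈ 0.286.

0.286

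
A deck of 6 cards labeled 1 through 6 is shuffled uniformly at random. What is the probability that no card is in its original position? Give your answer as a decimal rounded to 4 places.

This is the derangement probability: permutations of 6 with no fixed point.
D(6) = 6! · (1 − 1/1! + 1/2! − ··· + (−1)^6/6!) = 265.
P = 265/720 = 53/144 ≈ 0.3681.

0.3681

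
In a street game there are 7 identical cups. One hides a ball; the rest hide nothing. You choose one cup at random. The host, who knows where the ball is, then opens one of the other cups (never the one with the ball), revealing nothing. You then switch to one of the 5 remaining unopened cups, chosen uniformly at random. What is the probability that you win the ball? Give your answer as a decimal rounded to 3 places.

0.171

Your original cup holds the ball with probability 1/7, so the other 6 collectively hold it with probability 6/7.
The host can always find an empty cup to open, so this doesn't change that 6/7; it is now spread over the 5 remaining unopened cups.
P(win by switching) = (6/7) · (1/5) = 6/35 ≈ 0.171.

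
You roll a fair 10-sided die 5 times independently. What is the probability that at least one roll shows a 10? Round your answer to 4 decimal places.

0.4095

P(no roll shows a 10) = (9/10)^5 ≈ 0.5905.
P(at least one) = 1 − 0.5905 = 0.4095.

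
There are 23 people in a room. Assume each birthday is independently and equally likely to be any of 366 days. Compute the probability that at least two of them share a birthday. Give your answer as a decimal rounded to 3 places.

It's easier to compute the probability that all 23 are distinct.
P(all distinct) = 366/366 · 365/366 · ··· · 344/366 ≈ 0.494.
So the probability of at least one match is 1 − 0.494 = 0.506.

0.506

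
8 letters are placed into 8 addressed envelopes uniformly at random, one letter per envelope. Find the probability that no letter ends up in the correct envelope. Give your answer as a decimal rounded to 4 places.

0.3679

This is the derangement probability: permutations of 8 with no fixed point.
D(8) = 8! · (1 − 1/1! + 1/2! − ··· + (−1)^8/8!) = 14833.
P = 14833/40320 = 2119/5760 ≈ 0.3679.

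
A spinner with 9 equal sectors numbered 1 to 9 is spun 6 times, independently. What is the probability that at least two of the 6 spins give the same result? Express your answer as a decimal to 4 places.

P(all 6 different) = 9/9 · 8/9 · ··· · 4/9 ≈ 0.1138.
P(at least two equal) = 1 − 0.1138 = 0.8862.

0.8862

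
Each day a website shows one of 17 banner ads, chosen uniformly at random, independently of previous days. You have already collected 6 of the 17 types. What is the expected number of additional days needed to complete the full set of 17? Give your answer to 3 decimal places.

Starting from 6 distinct types, each trial gives a new one with probability (17−i)/17 when i types are held, so the wait for the next new type is 17/(17−i).
E = 17/11 + 17/10 + 17/9 + 17/8 + 17/7 + 17/6 + 17/5 + 17/4 + 17/3 + 17/2 + 17/1 = 1423087/27720 ≈ 51.338.

51.338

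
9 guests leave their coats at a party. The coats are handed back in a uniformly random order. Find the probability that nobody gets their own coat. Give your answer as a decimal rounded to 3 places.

This is the derangement probability: permutations of 9 with no fixed point.
D(9) = 9! · (1 − 1/1! + 1/2! − ··· + (−1)^9/9!) = 133496.
P = 133496/362880 = 16687/45360 ≈ 0.368.

0.368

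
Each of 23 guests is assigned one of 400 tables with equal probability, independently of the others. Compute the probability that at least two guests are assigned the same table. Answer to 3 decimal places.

It's easier to compute the probability that all 23 are distinct.
P(all distinct) = 400/400 · 399/400 · ··· · 378/400 ≈ 0.525.
So the probability of at least one match is 1 − 0.525 = 0.475.

0.475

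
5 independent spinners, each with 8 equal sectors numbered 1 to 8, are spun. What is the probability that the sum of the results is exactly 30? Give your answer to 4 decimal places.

There are 8^5 = 32768 equally likely outcomes.
The number of ordered 5-tuples from {1,…,8} summing to 30 is 926.
P(sum = 30) = 926/32768 = 463/16384 ≈ 0.0283.

0.0283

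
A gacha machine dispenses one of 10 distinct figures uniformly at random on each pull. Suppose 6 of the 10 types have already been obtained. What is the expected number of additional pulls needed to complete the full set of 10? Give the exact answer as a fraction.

125/6

Starting from 6 distinct types, each trial gives a new one with probability (10−i)/10 when i types are held, so the wait for the next new type is 10/(10−i).
E = 10/4 + 10/3 + 10/2 + 10/1 = 125/6.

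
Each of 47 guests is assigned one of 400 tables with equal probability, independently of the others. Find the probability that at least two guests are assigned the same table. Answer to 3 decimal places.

It's easier to compute the probability that all 47 are distinct.
P(all distinct) = 400/400 · 399/400 · ··· · 354/400 ≈ 0.060.
So the probability of at least one match is 1 − 0.060 = 0.940.

0.940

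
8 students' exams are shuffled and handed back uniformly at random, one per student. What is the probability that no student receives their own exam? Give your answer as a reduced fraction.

2119/5760

This is the derangement probability: permutations of 8 with no fixed point.
D(8) = 8! · (1 − 1/1! + 1/2! − ··· + (−1)^8/8!) = 14833.
P = 14833/40320 = 2119/5760.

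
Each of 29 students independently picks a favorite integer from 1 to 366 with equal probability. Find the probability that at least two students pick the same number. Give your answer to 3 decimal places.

It's easier to compute the probability that all 29 are distinct.
P(all distinct) = 366/366 · 365/366 · ··· · 338/366 ≈ 0.320.
So the probability of at least one match is 1 − 0.320 = 0.680.

0.680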